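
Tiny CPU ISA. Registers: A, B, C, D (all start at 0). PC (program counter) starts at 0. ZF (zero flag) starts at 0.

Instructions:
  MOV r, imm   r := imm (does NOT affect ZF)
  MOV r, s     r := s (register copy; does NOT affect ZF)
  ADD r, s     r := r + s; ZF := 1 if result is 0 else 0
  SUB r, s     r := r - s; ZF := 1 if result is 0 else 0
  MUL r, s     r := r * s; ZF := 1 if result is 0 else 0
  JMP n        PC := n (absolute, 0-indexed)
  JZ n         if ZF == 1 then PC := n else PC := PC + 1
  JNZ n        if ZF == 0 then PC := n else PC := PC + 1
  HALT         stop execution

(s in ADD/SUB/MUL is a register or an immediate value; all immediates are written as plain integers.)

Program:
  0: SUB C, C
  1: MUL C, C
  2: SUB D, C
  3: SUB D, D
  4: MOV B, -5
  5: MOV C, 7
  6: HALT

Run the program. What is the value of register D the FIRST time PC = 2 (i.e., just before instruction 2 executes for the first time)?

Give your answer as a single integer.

Step 1: PC=0 exec 'SUB C, C'. After: A=0 B=0 C=0 D=0 ZF=1 PC=1
Step 2: PC=1 exec 'MUL C, C'. After: A=0 B=0 C=0 D=0 ZF=1 PC=2
First time PC=2: D=0

0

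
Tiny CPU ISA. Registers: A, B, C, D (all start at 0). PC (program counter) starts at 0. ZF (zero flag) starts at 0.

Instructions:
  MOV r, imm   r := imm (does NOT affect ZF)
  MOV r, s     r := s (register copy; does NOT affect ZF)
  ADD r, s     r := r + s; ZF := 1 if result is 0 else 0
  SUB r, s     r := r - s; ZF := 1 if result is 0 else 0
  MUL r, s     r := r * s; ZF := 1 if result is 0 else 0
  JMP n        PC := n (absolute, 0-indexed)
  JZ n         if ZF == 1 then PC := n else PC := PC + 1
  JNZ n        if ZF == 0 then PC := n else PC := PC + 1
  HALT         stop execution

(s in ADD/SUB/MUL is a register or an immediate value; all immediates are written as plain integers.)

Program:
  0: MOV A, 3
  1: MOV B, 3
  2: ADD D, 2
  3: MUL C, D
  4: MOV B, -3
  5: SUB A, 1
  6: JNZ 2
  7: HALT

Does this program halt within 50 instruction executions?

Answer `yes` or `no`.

Answer: yes

Derivation:
Step 1: PC=0 exec 'MOV A, 3'. After: A=3 B=0 C=0 D=0 ZF=0 PC=1
Step 2: PC=1 exec 'MOV B, 3'. After: A=3 B=3 C=0 D=0 ZF=0 PC=2
Step 3: PC=2 exec 'ADD D, 2'. After: A=3 B=3 C=0 D=2 ZF=0 PC=3
Step 4: PC=3 exec 'MUL C, D'. After: A=3 B=3 C=0 D=2 ZF=1 PC=4
Step 5: PC=4 exec 'MOV B, -3'. After: A=3 B=-3 C=0 D=2 ZF=1 PC=5
Step 6: PC=5 exec 'SUB A, 1'. After: A=2 B=-3 C=0 D=2 ZF=0 PC=6
Step 7: PC=6 exec 'JNZ 2'. After: A=2 B=-3 C=0 D=2 ZF=0 PC=2
Step 8: PC=2 exec 'ADD D, 2'. After: A=2 B=-3 C=0 D=4 ZF=0 PC=3
Step 9: PC=3 exec 'MUL C, D'. After: A=2 B=-3 C=0 D=4 ZF=1 PC=4
Step 10: PC=4 exec 'MOV B, -3'. After: A=2 B=-3 C=0 D=4 ZF=1 PC=5
Step 11: PC=5 exec 'SUB A, 1'. After: A=1 B=-3 C=0 D=4 ZF=0 PC=6
Step 12: PC=6 exec 'JNZ 2'. After: A=1 B=-3 C=0 D=4 ZF=0 PC=2
Step 13: PC=2 exec 'ADD D, 2'. After: A=1 B=-3 C=0 D=6 ZF=0 PC=3
Step 14: PC=3 exec 'MUL C, D'. After: A=1 B=-3 C=0 D=6 ZF=1 PC=4
Step 15: PC=4 exec 'MOV B, -3'. After: A=1 B=-3 C=0 D=6 ZF=1 PC=5
Step 16: PC=5 exec 'SUB A, 1'. After: A=0 B=-3 C=0 D=6 ZF=1 PC=6
Step 17: PC=6 exec 'JNZ 2'. After: A=0 B=-3 C=0 D=6 ZF=1 PC=7
Step 18: PC=7 exec 'HALT'. After: A=0 B=-3 C=0 D=6 ZF=1 PC=7 HALTED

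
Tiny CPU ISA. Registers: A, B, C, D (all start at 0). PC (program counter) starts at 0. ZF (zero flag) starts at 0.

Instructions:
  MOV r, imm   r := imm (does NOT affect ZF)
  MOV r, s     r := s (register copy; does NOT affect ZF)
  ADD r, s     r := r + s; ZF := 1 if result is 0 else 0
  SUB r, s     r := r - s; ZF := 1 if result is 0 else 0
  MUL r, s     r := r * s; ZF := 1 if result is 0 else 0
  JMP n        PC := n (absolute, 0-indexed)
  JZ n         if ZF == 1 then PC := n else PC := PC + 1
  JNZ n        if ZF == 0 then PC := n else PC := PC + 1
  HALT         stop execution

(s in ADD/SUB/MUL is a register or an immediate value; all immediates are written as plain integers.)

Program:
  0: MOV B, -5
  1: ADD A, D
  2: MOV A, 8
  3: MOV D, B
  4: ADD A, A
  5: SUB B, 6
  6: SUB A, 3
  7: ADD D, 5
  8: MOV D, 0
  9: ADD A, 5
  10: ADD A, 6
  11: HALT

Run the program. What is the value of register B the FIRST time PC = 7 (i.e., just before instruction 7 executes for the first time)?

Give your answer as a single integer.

Step 1: PC=0 exec 'MOV B, -5'. After: A=0 B=-5 C=0 D=0 ZF=0 PC=1
Step 2: PC=1 exec 'ADD A, D'. After: A=0 B=-5 C=0 D=0 ZF=1 PC=2
Step 3: PC=2 exec 'MOV A, 8'. After: A=8 B=-5 C=0 D=0 ZF=1 PC=3
Step 4: PC=3 exec 'MOV D, B'. After: A=8 B=-5 C=0 D=-5 ZF=1 PC=4
Step 5: PC=4 exec 'ADD A, A'. After: A=16 B=-5 C=0 D=-5 ZF=0 PC=5
Step 6: PC=5 exec 'SUB B, 6'. After: A=16 B=-11 C=0 D=-5 ZF=0 PC=6
Step 7: PC=6 exec 'SUB A, 3'. After: A=13 B=-11 C=0 D=-5 ZF=0 PC=7
First time PC=7: B=-11

-11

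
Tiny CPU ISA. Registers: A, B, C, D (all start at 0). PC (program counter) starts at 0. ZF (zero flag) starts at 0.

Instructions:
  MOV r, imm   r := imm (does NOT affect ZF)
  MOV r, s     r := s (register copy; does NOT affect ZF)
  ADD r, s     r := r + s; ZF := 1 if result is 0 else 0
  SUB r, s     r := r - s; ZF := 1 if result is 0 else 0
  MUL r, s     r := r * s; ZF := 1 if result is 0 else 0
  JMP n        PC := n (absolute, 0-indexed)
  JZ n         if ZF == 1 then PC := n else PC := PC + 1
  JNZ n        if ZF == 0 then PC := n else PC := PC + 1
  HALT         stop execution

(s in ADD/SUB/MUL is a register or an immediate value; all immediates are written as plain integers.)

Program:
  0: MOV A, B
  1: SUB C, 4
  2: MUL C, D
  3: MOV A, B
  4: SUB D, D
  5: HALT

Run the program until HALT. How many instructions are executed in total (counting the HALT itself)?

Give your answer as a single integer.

Answer: 6

Derivation:
Step 1: PC=0 exec 'MOV A, B'. After: A=0 B=0 C=0 D=0 ZF=0 PC=1
Step 2: PC=1 exec 'SUB C, 4'. After: A=0 B=0 C=-4 D=0 ZF=0 PC=2
Step 3: PC=2 exec 'MUL C, D'. After: A=0 B=0 C=0 D=0 ZF=1 PC=3
Step 4: PC=3 exec 'MOV A, B'. After: A=0 B=0 C=0 D=0 ZF=1 PC=4
Step 5: PC=4 exec 'SUB D, D'. After: A=0 B=0 C=0 D=0 ZF=1 PC=5
Step 6: PC=5 exec 'HALT'. After: A=0 B=0 C=0 D=0 ZF=1 PC=5 HALTED
Total instructions executed: 6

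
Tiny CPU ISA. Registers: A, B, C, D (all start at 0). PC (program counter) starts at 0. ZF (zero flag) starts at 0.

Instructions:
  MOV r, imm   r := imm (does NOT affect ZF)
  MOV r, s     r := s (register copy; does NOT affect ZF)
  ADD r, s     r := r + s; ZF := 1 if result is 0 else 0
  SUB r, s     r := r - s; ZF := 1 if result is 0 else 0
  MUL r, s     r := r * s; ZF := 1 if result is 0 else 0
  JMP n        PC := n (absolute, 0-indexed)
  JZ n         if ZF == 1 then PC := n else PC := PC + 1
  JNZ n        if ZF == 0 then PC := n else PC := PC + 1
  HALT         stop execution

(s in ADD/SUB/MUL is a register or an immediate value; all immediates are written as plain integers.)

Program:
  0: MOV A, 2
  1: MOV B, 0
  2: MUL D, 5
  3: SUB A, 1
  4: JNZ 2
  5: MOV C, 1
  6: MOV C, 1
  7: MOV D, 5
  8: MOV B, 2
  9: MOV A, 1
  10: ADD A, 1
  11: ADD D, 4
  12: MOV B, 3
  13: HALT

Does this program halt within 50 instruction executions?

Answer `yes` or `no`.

Step 1: PC=0 exec 'MOV A, 2'. After: A=2 B=0 C=0 D=0 ZF=0 PC=1
Step 2: PC=1 exec 'MOV B, 0'. After: A=2 B=0 C=0 D=0 ZF=0 PC=2
Step 3: PC=2 exec 'MUL D, 5'. After: A=2 B=0 C=0 D=0 ZF=1 PC=3
Step 4: PC=3 exec 'SUB A, 1'. After: A=1 B=0 C=0 D=0 ZF=0 PC=4
Step 5: PC=4 exec 'JNZ 2'. After: A=1 B=0 C=0 D=0 ZF=0 PC=2
Step 6: PC=2 exec 'MUL D, 5'. After: A=1 B=0 C=0 D=0 ZF=1 PC=3
Step 7: PC=3 exec 'SUB A, 1'. After: A=0 B=0 C=0 D=0 ZF=1 PC=4
Step 8: PC=4 exec 'JNZ 2'. After: A=0 B=0 C=0 D=0 ZF=1 PC=5
Step 9: PC=5 exec 'MOV C, 1'. After: A=0 B=0 C=1 D=0 ZF=1 PC=6
Step 10: PC=6 exec 'MOV C, 1'. After: A=0 B=0 C=1 D=0 ZF=1 PC=7
Step 11: PC=7 exec 'MOV D, 5'. After: A=0 B=0 C=1 D=5 ZF=1 PC=8
Step 12: PC=8 exec 'MOV B, 2'. After: A=0 B=2 C=1 D=5 ZF=1 PC=9
Step 13: PC=9 exec 'MOV A, 1'. After: A=1 B=2 C=1 D=5 ZF=1 PC=10
Step 14: PC=10 exec 'ADD A, 1'. After: A=2 B=2 C=1 D=5 ZF=0 PC=11
Step 15: PC=11 exec 'ADD D, 4'. After: A=2 B=2 C=1 D=9 ZF=0 PC=12
Step 16: PC=12 exec 'MOV B, 3'. After: A=2 B=3 C=1 D=9 ZF=0 PC=13
Step 17: PC=13 exec 'HALT'. After: A=2 B=3 C=1 D=9 ZF=0 PC=13 HALTED

Answer: yes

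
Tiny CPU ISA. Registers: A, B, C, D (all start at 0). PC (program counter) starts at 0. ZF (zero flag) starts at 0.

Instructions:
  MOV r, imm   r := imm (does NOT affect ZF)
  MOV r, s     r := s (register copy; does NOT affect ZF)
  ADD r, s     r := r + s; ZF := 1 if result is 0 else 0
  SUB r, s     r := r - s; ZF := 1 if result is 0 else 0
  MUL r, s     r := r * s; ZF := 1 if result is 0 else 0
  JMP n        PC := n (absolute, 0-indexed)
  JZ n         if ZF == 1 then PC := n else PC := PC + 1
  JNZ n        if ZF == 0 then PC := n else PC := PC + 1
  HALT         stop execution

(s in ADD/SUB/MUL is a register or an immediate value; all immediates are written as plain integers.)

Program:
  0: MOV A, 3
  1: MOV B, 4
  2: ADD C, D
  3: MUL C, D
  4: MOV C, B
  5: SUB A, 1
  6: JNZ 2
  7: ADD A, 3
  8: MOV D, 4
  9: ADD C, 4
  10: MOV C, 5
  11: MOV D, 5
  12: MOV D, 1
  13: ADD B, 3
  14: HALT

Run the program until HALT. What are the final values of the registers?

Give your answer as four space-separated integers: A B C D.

Step 1: PC=0 exec 'MOV A, 3'. After: A=3 B=0 C=0 D=0 ZF=0 PC=1
Step 2: PC=1 exec 'MOV B, 4'. After: A=3 B=4 C=0 D=0 ZF=0 PC=2
Step 3: PC=2 exec 'ADD C, D'. After: A=3 B=4 C=0 D=0 ZF=1 PC=3
Step 4: PC=3 exec 'MUL C, D'. After: A=3 B=4 C=0 D=0 ZF=1 PC=4
Step 5: PC=4 exec 'MOV C, B'. After: A=3 B=4 C=4 D=0 ZF=1 PC=5
Step 6: PC=5 exec 'SUB A, 1'. After: A=2 B=4 C=4 D=0 ZF=0 PC=6
Step 7: PC=6 exec 'JNZ 2'. After: A=2 B=4 C=4 D=0 ZF=0 PC=2
Step 8: PC=2 exec 'ADD C, D'. After: A=2 B=4 C=4 D=0 ZF=0 PC=3
Step 9: PC=3 exec 'MUL C, D'. After: A=2 B=4 C=0 D=0 ZF=1 PC=4
Step 10: PC=4 exec 'MOV C, B'. After: A=2 B=4 C=4 D=0 ZF=1 PC=5
Step 11: PC=5 exec 'SUB A, 1'. After: A=1 B=4 C=4 D=0 ZF=0 PC=6
Step 12: PC=6 exec 'JNZ 2'. After: A=1 B=4 C=4 D=0 ZF=0 PC=2
Step 13: PC=2 exec 'ADD C, D'. After: A=1 B=4 C=4 D=0 ZF=0 PC=3
Step 14: PC=3 exec 'MUL C, D'. After: A=1 B=4 C=0 D=0 ZF=1 PC=4
Step 15: PC=4 exec 'MOV C, B'. After: A=1 B=4 C=4 D=0 ZF=1 PC=5
Step 16: PC=5 exec 'SUB A, 1'. After: A=0 B=4 C=4 D=0 ZF=1 PC=6
Step 17: PC=6 exec 'JNZ 2'. After: A=0 B=4 C=4 D=0 ZF=1 PC=7
Step 18: PC=7 exec 'ADD A, 3'. After: A=3 B=4 C=4 D=0 ZF=0 PC=8
Step 19: PC=8 exec 'MOV D, 4'. After: A=3 B=4 C=4 D=4 ZF=0 PC=9
Step 20: PC=9 exec 'ADD C, 4'. After: A=3 B=4 C=8 D=4 ZF=0 PC=10
Step 21: PC=10 exec 'MOV C, 5'. After: A=3 B=4 C=5 D=4 ZF=0 PC=11
Step 22: PC=11 exec 'MOV D, 5'. After: A=3 B=4 C=5 D=5 ZF=0 PC=12
Step 23: PC=12 exec 'MOV D, 1'. After: A=3 B=4 C=5 D=1 ZF=0 PC=13
Step 24: PC=13 exec 'ADD B, 3'. After: A=3 B=7 C=5 D=1 ZF=0 PC=14
Step 25: PC=14 exec 'HALT'. After: A=3 B=7 C=5 D=1 ZF=0 PC=14 HALTED

Answer: 3 7 5 1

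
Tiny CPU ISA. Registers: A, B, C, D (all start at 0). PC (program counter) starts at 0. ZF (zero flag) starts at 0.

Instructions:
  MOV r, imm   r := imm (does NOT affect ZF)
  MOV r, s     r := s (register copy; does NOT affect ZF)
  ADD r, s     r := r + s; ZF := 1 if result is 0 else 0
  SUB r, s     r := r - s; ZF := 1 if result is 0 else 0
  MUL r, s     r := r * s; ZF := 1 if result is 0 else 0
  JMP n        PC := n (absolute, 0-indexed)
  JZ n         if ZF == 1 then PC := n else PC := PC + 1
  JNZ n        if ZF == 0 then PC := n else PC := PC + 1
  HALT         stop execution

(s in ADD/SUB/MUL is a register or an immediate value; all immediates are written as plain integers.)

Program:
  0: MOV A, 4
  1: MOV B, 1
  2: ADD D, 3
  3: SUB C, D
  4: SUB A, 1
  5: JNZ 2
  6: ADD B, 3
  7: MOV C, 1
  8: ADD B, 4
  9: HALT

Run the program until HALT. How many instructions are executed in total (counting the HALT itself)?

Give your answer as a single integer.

Step 1: PC=0 exec 'MOV A, 4'. After: A=4 B=0 C=0 D=0 ZF=0 PC=1
Step 2: PC=1 exec 'MOV B, 1'. After: A=4 B=1 C=0 D=0 ZF=0 PC=2
Step 3: PC=2 exec 'ADD D, 3'. After: A=4 B=1 C=0 D=3 ZF=0 PC=3
Step 4: PC=3 exec 'SUB C, D'. After: A=4 B=1 C=-3 D=3 ZF=0 PC=4
Step 5: PC=4 exec 'SUB A, 1'. After: A=3 B=1 C=-3 D=3 ZF=0 PC=5
Step 6: PC=5 exec 'JNZ 2'. After: A=3 B=1 C=-3 D=3 ZF=0 PC=2
Step 7: PC=2 exec 'ADD D, 3'. After: A=3 B=1 C=-3 D=6 ZF=0 PC=3
Step 8: PC=3 exec 'SUB C, D'. After: A=3 B=1 C=-9 D=6 ZF=0 PC=4
Step 9: PC=4 exec 'SUB A, 1'. After: A=2 B=1 C=-9 D=6 ZF=0 PC=5
Step 10: PC=5 exec 'JNZ 2'. After: A=2 B=1 C=-9 D=6 ZF=0 PC=2
Step 11: PC=2 exec 'ADD D, 3'. After: A=2 B=1 C=-9 D=9 ZF=0 PC=3
Step 12: PC=3 exec 'SUB C, D'. After: A=2 B=1 C=-18 D=9 ZF=0 PC=4
Step 13: PC=4 exec 'SUB A, 1'. After: A=1 B=1 C=-18 D=9 ZF=0 PC=5
Step 14: PC=5 exec 'JNZ 2'. After: A=1 B=1 C=-18 D=9 ZF=0 PC=2
Step 15: PC=2 exec 'ADD D, 3'. After: A=1 B=1 C=-18 D=12 ZF=0 PC=3
Step 16: PC=3 exec 'SUB C, D'. After: A=1 B=1 C=-30 D=12 ZF=0 PC=4
Step 17: PC=4 exec 'SUB A, 1'. After: A=0 B=1 C=-30 D=12 ZF=1 PC=5
Step 18: PC=5 exec 'JNZ 2'. After: A=0 B=1 C=-30 D=12 ZF=1 PC=6
Step 19: PC=6 exec 'ADD B, 3'. After: A=0 B=4 C=-30 D=12 ZF=0 PC=7
Step 20: PC=7 exec 'MOV C, 1'. After: A=0 B=4 C=1 D=12 ZF=0 PC=8
Step 21: PC=8 exec 'ADD B, 4'. After: A=0 B=8 C=1 D=12 ZF=0 PC=9
Step 22: PC=9 exec 'HALT'. After: A=0 B=8 C=1 D=12 ZF=0 PC=9 HALTED
Total instructions executed: 22

Answer: 22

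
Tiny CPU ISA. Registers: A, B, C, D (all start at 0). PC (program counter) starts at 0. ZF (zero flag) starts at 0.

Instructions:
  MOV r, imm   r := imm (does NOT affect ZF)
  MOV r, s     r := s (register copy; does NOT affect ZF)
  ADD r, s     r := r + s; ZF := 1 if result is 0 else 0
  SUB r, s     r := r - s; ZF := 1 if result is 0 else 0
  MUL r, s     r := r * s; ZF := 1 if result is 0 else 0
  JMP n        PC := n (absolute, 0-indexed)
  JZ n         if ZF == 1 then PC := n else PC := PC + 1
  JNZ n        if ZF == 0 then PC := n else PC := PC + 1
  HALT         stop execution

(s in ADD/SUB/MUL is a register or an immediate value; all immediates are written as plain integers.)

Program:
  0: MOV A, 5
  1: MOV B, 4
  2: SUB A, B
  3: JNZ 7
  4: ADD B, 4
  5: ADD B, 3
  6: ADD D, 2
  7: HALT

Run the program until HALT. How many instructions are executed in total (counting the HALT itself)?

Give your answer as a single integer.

Step 1: PC=0 exec 'MOV A, 5'. After: A=5 B=0 C=0 D=0 ZF=0 PC=1
Step 2: PC=1 exec 'MOV B, 4'. After: A=5 B=4 C=0 D=0 ZF=0 PC=2
Step 3: PC=2 exec 'SUB A, B'. After: A=1 B=4 C=0 D=0 ZF=0 PC=3
Step 4: PC=3 exec 'JNZ 7'. After: A=1 B=4 C=0 D=0 ZF=0 PC=7
Step 5: PC=7 exec 'HALT'. After: A=1 B=4 C=0 D=0 ZF=0 PC=7 HALTED
Total instructions executed: 5

Answer: 5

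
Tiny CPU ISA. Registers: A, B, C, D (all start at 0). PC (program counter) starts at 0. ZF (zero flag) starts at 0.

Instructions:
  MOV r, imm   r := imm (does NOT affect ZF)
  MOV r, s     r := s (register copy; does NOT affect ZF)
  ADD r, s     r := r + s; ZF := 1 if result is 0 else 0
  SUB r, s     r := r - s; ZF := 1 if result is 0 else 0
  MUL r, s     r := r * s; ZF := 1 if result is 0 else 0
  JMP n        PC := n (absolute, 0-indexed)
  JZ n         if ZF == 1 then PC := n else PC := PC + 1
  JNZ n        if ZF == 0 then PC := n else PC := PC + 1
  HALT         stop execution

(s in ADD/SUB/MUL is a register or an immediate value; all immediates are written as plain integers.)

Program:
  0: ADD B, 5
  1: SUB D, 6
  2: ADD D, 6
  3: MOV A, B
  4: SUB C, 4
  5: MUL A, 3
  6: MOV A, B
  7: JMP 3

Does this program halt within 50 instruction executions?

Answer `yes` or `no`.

Step 1: PC=0 exec 'ADD B, 5'. After: A=0 B=5 C=0 D=0 ZF=0 PC=1
Step 2: PC=1 exec 'SUB D, 6'. After: A=0 B=5 C=0 D=-6 ZF=0 PC=2
Step 3: PC=2 exec 'ADD D, 6'. After: A=0 B=5 C=0 D=0 ZF=1 PC=3
Step 4: PC=3 exec 'MOV A, B'. After: A=5 B=5 C=0 D=0 ZF=1 PC=4
Step 5: PC=4 exec 'SUB C, 4'. After: A=5 B=5 C=-4 D=0 ZF=0 PC=5
Step 6: PC=5 exec 'MUL A, 3'. After: A=15 B=5 C=-4 D=0 ZF=0 PC=6
Step 7: PC=6 exec 'MOV A, B'. After: A=5 B=5 C=-4 D=0 ZF=0 PC=7
Step 8: PC=7 exec 'JMP 3'. After: A=5 B=5 C=-4 D=0 ZF=0 PC=3
Step 9: PC=3 exec 'MOV A, B'. After: A=5 B=5 C=-4 D=0 ZF=0 PC=4
Step 10: PC=4 exec 'SUB C, 4'. After: A=5 B=5 C=-8 D=0 ZF=0 PC=5
Step 11: PC=5 exec 'MUL A, 3'. After: A=15 B=5 C=-8 D=0 ZF=0 PC=6
Step 12: PC=6 exec 'MOV A, B'. After: A=5 B=5 C=-8 D=0 ZF=0 PC=7
Step 13: PC=7 exec 'JMP 3'. After: A=5 B=5 C=-8 D=0 ZF=0 PC=3
Step 14: PC=3 exec 'MOV A, B'. After: A=5 B=5 C=-8 D=0 ZF=0 PC=4
Step 15: PC=4 exec 'SUB C, 4'. After: A=5 B=5 C=-12 D=0 ZF=0 PC=5
After 50 steps: not halted. PC revisits the same instructions with no path to HALT; will never halt.

Answer: no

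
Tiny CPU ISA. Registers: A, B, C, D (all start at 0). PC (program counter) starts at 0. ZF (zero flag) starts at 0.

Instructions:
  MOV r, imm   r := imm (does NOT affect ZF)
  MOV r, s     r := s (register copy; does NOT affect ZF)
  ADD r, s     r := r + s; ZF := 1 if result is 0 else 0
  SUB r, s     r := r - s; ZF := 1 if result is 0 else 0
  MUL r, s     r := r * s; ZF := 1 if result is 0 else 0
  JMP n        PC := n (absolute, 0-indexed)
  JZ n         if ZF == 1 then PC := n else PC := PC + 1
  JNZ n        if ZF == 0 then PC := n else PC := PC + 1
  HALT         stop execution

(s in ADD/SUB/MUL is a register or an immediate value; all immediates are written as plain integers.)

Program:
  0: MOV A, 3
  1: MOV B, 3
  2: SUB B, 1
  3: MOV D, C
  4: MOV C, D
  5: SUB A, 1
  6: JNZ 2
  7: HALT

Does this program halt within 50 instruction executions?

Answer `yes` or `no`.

Answer: yes

Derivation:
Step 1: PC=0 exec 'MOV A, 3'. After: A=3 B=0 C=0 D=0 ZF=0 PC=1
Step 2: PC=1 exec 'MOV B, 3'. After: A=3 B=3 C=0 D=0 ZF=0 PC=2
Step 3: PC=2 exec 'SUB B, 1'. After: A=3 B=2 C=0 D=0 ZF=0 PC=3
Step 4: PC=3 exec 'MOV D, C'. After: A=3 B=2 C=0 D=0 ZF=0 PC=4
Step 5: PC=4 exec 'MOV C, D'. After: A=3 B=2 C=0 D=0 ZF=0 PC=5
Step 6: PC=5 exec 'SUB A, 1'. After: A=2 B=2 C=0 D=0 ZF=0 PC=6
Step 7: PC=6 exec 'JNZ 2'. After: A=2 B=2 C=0 D=0 ZF=0 PC=2
Step 8: PC=2 exec 'SUB B, 1'. After: A=2 B=1 C=0 D=0 ZF=0 PC=3
Step 9: PC=3 exec 'MOV D, C'. After: A=2 B=1 C=0 D=0 ZF=0 PC=4
Step 10: PC=4 exec 'MOV C, D'. After: A=2 B=1 C=0 D=0 ZF=0 PC=5
Step 11: PC=5 exec 'SUB A, 1'. After: A=1 B=1 C=0 D=0 ZF=0 PC=6
Step 12: PC=6 exec 'JNZ 2'. After: A=1 B=1 C=0 D=0 ZF=0 PC=2
Step 13: PC=2 exec 'SUB B, 1'. After: A=1 B=0 C=0 D=0 ZF=1 PC=3
Step 14: PC=3 exec 'MOV D, C'. After: A=1 B=0 C=0 D=0 ZF=1 PC=4
Step 15: PC=4 exec 'MOV C, D'. After: A=1 B=0 C=0 D=0 ZF=1 PC=5
Step 16: PC=5 exec 'SUB A, 1'. After: A=0 B=0 C=0 D=0 ZF=1 PC=6
Step 17: PC=6 exec 'JNZ 2'. After: A=0 B=0 C=0 D=0 ZF=1 PC=7
Step 18: PC=7 exec 'HALT'. After: A=0 B=0 C=0 D=0 ZF=1 PC=7 HALTED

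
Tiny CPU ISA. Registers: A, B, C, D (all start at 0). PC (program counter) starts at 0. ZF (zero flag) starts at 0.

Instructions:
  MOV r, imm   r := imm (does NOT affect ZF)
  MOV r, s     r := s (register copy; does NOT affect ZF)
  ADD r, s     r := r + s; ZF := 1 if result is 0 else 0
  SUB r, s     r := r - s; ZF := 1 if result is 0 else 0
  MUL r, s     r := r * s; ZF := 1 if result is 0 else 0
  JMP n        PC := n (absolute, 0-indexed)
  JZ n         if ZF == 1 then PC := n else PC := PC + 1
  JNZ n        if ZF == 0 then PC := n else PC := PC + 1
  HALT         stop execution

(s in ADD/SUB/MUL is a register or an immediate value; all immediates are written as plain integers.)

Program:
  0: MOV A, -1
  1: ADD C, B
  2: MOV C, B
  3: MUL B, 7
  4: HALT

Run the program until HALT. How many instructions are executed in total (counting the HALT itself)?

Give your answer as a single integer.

Step 1: PC=0 exec 'MOV A, -1'. After: A=-1 B=0 C=0 D=0 ZF=0 PC=1
Step 2: PC=1 exec 'ADD C, B'. After: A=-1 B=0 C=0 D=0 ZF=1 PC=2
Step 3: PC=2 exec 'MOV C, B'. After: A=-1 B=0 C=0 D=0 ZF=1 PC=3
Step 4: PC=3 exec 'MUL B, 7'. After: A=-1 B=0 C=0 D=0 ZF=1 PC=4
Step 5: PC=4 exec 'HALT'. After: A=-1 B=0 C=0 D=0 ZF=1 PC=4 HALTED
Total instructions executed: 5

Answer: 5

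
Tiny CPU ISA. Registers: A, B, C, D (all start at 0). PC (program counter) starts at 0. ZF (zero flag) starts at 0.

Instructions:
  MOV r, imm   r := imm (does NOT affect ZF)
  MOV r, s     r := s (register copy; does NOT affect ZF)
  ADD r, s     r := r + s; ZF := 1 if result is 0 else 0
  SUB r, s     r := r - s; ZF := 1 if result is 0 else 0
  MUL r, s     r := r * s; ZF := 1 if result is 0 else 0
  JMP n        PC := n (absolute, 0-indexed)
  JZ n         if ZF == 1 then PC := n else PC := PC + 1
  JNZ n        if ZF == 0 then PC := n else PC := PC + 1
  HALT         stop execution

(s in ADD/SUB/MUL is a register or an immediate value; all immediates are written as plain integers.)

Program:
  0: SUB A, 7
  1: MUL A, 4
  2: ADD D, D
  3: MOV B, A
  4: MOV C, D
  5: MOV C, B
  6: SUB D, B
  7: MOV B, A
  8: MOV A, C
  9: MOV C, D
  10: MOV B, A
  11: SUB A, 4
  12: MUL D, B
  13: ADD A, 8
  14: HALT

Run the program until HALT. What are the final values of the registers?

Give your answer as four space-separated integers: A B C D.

Step 1: PC=0 exec 'SUB A, 7'. After: A=-7 B=0 C=0 D=0 ZF=0 PC=1
Step 2: PC=1 exec 'MUL A, 4'. After: A=-28 B=0 C=0 D=0 ZF=0 PC=2
Step 3: PC=2 exec 'ADD D, D'. After: A=-28 B=0 C=0 D=0 ZF=1 PC=3
Step 4: PC=3 exec 'MOV B, A'. After: A=-28 B=-28 C=0 D=0 ZF=1 PC=4
Step 5: PC=4 exec 'MOV C, D'. After: A=-28 B=-28 C=0 D=0 ZF=1 PC=5
Step 6: PC=5 exec 'MOV C, B'. After: A=-28 B=-28 C=-28 D=0 ZF=1 PC=6
Step 7: PC=6 exec 'SUB D, B'. After: A=-28 B=-28 C=-28 D=28 ZF=0 PC=7
Step 8: PC=7 exec 'MOV B, A'. After: A=-28 B=-28 C=-28 D=28 ZF=0 PC=8
Step 9: PC=8 exec 'MOV A, C'. After: A=-28 B=-28 C=-28 D=28 ZF=0 PC=9
Step 10: PC=9 exec 'MOV C, D'. After: A=-28 B=-28 C=28 D=28 ZF=0 PC=10
Step 11: PC=10 exec 'MOV B, A'. After: A=-28 B=-28 C=28 D=28 ZF=0 PC=11
Step 12: PC=11 exec 'SUB A, 4'. After: A=-32 B=-28 C=28 D=28 ZF=0 PC=12
Step 13: PC=12 exec 'MUL D, B'. After: A=-32 B=-28 C=28 D=-784 ZF=0 PC=13
Step 14: PC=13 exec 'ADD A, 8'. After: A=-24 B=-28 C=28 D=-784 ZF=0 PC=14
Step 15: PC=14 exec 'HALT'. After: A=-24 B=-28 C=28 D=-784 ZF=0 PC=14 HALTED

Answer: -24 -28 28 -784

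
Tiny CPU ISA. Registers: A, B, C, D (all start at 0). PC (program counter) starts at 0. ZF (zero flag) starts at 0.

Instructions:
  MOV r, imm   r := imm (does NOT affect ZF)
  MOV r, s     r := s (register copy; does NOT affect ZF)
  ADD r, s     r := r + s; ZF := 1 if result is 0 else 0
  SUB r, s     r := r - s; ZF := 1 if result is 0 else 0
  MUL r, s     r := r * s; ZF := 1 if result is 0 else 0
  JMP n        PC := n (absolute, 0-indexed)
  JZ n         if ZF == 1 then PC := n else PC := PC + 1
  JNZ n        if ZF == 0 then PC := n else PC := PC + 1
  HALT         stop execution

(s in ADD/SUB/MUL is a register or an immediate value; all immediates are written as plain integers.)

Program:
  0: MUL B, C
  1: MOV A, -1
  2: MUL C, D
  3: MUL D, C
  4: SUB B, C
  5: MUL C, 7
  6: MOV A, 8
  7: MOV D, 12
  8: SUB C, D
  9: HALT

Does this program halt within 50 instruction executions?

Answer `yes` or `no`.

Step 1: PC=0 exec 'MUL B, C'. After: A=0 B=0 C=0 D=0 ZF=1 PC=1
Step 2: PC=1 exec 'MOV A, -1'. After: A=-1 B=0 C=0 D=0 ZF=1 PC=2
Step 3: PC=2 exec 'MUL C, D'. After: A=-1 B=0 C=0 D=0 ZF=1 PC=3
Step 4: PC=3 exec 'MUL D, C'. After: A=-1 B=0 C=0 D=0 ZF=1 PC=4
Step 5: PC=4 exec 'SUB B, C'. After: A=-1 B=0 C=0 D=0 ZF=1 PC=5
Step 6: PC=5 exec 'MUL C, 7'. After: A=-1 B=0 C=0 D=0 ZF=1 PC=6
Step 7: PC=6 exec 'MOV A, 8'. After: A=8 B=0 C=0 D=0 ZF=1 PC=7
Step 8: PC=7 exec 'MOV D, 12'. After: A=8 B=0 C=0 D=12 ZF=1 PC=8
Step 9: PC=8 exec 'SUB C, D'. After: A=8 B=0 C=-12 D=12 ZF=0 PC=9
Step 10: PC=9 exec 'HALT'. After: A=8 B=0 C=-12 D=12 ZF=0 PC=9 HALTED

Answer: yes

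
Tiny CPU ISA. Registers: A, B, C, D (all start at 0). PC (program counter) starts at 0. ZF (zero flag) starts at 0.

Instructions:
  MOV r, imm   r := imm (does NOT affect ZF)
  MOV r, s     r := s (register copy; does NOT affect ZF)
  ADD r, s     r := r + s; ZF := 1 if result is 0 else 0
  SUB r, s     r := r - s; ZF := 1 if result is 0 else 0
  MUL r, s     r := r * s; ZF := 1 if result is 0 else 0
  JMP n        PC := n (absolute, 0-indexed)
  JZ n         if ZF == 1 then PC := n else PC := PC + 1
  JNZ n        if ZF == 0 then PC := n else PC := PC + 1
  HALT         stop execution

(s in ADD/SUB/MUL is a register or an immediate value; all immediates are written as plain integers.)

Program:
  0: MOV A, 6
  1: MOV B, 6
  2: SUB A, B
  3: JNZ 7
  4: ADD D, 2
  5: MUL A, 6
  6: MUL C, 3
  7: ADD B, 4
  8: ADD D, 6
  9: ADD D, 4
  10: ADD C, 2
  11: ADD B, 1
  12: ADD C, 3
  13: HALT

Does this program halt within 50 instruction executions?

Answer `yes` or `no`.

Step 1: PC=0 exec 'MOV A, 6'. After: A=6 B=0 C=0 D=0 ZF=0 PC=1
Step 2: PC=1 exec 'MOV B, 6'. After: A=6 B=6 C=0 D=0 ZF=0 PC=2
Step 3: PC=2 exec 'SUB A, B'. After: A=0 B=6 C=0 D=0 ZF=1 PC=3
Step 4: PC=3 exec 'JNZ 7'. After: A=0 B=6 C=0 D=0 ZF=1 PC=4
Step 5: PC=4 exec 'ADD D, 2'. After: A=0 B=6 C=0 D=2 ZF=0 PC=5
Step 6: PC=5 exec 'MUL A, 6'. After: A=0 B=6 C=0 D=2 ZF=1 PC=6
Step 7: PC=6 exec 'MUL C, 3'. After: A=0 B=6 C=0 D=2 ZF=1 PC=7
Step 8: PC=7 exec 'ADD B, 4'. After: A=0 B=10 C=0 D=2 ZF=0 PC=8
Step 9: PC=8 exec 'ADD D, 6'. After: A=0 B=10 C=0 D=8 ZF=0 PC=9
Step 10: PC=9 exec 'ADD D, 4'. After: A=0 B=10 C=0 D=12 ZF=0 PC=10
Step 11: PC=10 exec 'ADD C, 2'. After: A=0 B=10 C=2 D=12 ZF=0 PC=11
Step 12: PC=11 exec 'ADD B, 1'. After: A=0 B=11 C=2 D=12 ZF=0 PC=12
Step 13: PC=12 exec 'ADD C, 3'. After: A=0 B=11 C=5 D=12 ZF=0 PC=13
Step 14: PC=13 exec 'HALT'. After: A=0 B=11 C=5 D=12 ZF=0 PC=13 HALTED

Answer: yes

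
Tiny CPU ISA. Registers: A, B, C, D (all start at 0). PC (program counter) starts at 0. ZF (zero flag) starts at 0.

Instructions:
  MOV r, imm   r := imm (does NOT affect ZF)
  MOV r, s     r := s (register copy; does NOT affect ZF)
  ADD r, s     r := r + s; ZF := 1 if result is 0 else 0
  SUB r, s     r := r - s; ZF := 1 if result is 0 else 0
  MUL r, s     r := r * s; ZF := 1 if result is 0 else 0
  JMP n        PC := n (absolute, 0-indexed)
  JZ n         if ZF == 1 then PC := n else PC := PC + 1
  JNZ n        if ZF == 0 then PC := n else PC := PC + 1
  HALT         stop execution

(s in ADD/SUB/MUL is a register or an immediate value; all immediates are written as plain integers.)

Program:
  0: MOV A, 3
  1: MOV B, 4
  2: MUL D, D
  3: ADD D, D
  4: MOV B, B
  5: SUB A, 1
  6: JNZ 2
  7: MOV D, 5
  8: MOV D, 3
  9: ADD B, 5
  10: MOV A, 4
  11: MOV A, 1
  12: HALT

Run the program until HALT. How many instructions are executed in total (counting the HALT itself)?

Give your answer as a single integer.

Step 1: PC=0 exec 'MOV A, 3'. After: A=3 B=0 C=0 D=0 ZF=0 PC=1
Step 2: PC=1 exec 'MOV B, 4'. After: A=3 B=4 C=0 D=0 ZF=0 PC=2
Step 3: PC=2 exec 'MUL D, D'. After: A=3 B=4 C=0 D=0 ZF=1 PC=3
Step 4: PC=3 exec 'ADD D, D'. After: A=3 B=4 C=0 D=0 ZF=1 PC=4
Step 5: PC=4 exec 'MOV B, B'. After: A=3 B=4 C=0 D=0 ZF=1 PC=5
Step 6: PC=5 exec 'SUB A, 1'. After: A=2 B=4 C=0 D=0 ZF=0 PC=6
Step 7: PC=6 exec 'JNZ 2'. After: A=2 B=4 C=0 D=0 ZF=0 PC=2
Step 8: PC=2 exec 'MUL D, D'. After: A=2 B=4 C=0 D=0 ZF=1 PC=3
Step 9: PC=3 exec 'ADD D, D'. After: A=2 B=4 C=0 D=0 ZF=1 PC=4
Step 10: PC=4 exec 'MOV B, B'. After: A=2 B=4 C=0 D=0 ZF=1 PC=5
Step 11: PC=5 exec 'SUB A, 1'. After: A=1 B=4 C=0 D=0 ZF=0 PC=6
Step 12: PC=6 exec 'JNZ 2'. After: A=1 B=4 C=0 D=0 ZF=0 PC=2
Step 13: PC=2 exec 'MUL D, D'. After: A=1 B=4 C=0 D=0 ZF=1 PC=3
Step 14: PC=3 exec 'ADD D, D'. After: A=1 B=4 C=0 D=0 ZF=1 PC=4
Step 15: PC=4 exec 'MOV B, B'. After: A=1 B=4 C=0 D=0 ZF=1 PC=5
Step 16: PC=5 exec 'SUB A, 1'. After: A=0 B=4 C=0 D=0 ZF=1 PC=6
Step 17: PC=6 exec 'JNZ 2'. After: A=0 B=4 C=0 D=0 ZF=1 PC=7
Step 18: PC=7 exec 'MOV D, 5'. After: A=0 B=4 C=0 D=5 ZF=1 PC=8
Step 19: PC=8 exec 'MOV D, 3'. After: A=0 B=4 C=0 D=3 ZF=1 PC=9
Step 20: PC=9 exec 'ADD B, 5'. After: A=0 B=9 C=0 D=3 ZF=0 PC=10
Step 21: PC=10 exec 'MOV A, 4'. After: A=4 B=9 C=0 D=3 ZF=0 PC=11
Step 22: PC=11 exec 'MOV A, 1'. After: A=1 B=9 C=0 D=3 ZF=0 PC=12
Step 23: PC=12 exec 'HALT'. After: A=1 B=9 C=0 D=3 ZF=0 PC=12 HALTED
Total instructions executed: 23

Answer: 23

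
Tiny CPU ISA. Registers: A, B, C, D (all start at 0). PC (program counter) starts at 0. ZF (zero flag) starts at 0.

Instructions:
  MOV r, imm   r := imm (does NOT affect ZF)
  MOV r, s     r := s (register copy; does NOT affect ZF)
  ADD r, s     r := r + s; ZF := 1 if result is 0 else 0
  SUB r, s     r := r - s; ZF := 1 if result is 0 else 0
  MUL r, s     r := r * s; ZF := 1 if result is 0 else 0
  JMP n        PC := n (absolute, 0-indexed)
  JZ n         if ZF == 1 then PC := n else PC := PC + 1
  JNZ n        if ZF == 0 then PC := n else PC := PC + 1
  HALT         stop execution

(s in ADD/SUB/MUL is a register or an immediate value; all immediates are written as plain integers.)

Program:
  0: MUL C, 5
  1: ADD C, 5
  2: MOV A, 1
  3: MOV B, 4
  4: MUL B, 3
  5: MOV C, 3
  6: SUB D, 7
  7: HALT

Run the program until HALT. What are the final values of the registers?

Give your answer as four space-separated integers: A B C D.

Step 1: PC=0 exec 'MUL C, 5'. After: A=0 B=0 C=0 D=0 ZF=1 PC=1
Step 2: PC=1 exec 'ADD C, 5'. After: A=0 B=0 C=5 D=0 ZF=0 PC=2
Step 3: PC=2 exec 'MOV A, 1'. After: A=1 B=0 C=5 D=0 ZF=0 PC=3
Step 4: PC=3 exec 'MOV B, 4'. After: A=1 B=4 C=5 D=0 ZF=0 PC=4
Step 5: PC=4 exec 'MUL B, 3'. After: A=1 B=12 C=5 D=0 ZF=0 PC=5
Step 6: PC=5 exec 'MOV C, 3'. After: A=1 B=12 C=3 D=0 ZF=0 PC=6
Step 7: PC=6 exec 'SUB D, 7'. After: A=1 B=12 C=3 D=-7 ZF=0 PC=7
Step 8: PC=7 exec 'HALT'. After: A=1 B=12 C=3 D=-7 ZF=0 PC=7 HALTED

Answer: 1 12 3 -7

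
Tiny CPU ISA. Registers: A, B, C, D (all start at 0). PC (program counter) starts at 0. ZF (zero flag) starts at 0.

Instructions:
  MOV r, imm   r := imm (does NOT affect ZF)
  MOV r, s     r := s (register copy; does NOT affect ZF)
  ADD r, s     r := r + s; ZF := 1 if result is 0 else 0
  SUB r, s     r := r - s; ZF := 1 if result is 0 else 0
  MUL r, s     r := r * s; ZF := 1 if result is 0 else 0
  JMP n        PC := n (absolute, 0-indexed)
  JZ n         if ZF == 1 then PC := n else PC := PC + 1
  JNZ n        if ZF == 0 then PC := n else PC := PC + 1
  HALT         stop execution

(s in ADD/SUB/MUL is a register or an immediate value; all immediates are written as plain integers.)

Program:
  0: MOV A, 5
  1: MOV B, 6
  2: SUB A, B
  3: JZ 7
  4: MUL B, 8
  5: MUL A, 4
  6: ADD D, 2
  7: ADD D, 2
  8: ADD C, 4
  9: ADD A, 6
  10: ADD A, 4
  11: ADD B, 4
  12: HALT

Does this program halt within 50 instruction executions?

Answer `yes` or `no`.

Step 1: PC=0 exec 'MOV A, 5'. After: A=5 B=0 C=0 D=0 ZF=0 PC=1
Step 2: PC=1 exec 'MOV B, 6'. After: A=5 B=6 C=0 D=0 ZF=0 PC=2
Step 3: PC=2 exec 'SUB A, B'. After: A=-1 B=6 C=0 D=0 ZF=0 PC=3
Step 4: PC=3 exec 'JZ 7'. After: A=-1 B=6 C=0 D=0 ZF=0 PC=4
Step 5: PC=4 exec 'MUL B, 8'. After: A=-1 B=48 C=0 D=0 ZF=0 PC=5
Step 6: PC=5 exec 'MUL A, 4'. After: A=-4 B=48 C=0 D=0 ZF=0 PC=6
Step 7: PC=6 exec 'ADD D, 2'. After: A=-4 B=48 C=0 D=2 ZF=0 PC=7
Step 8: PC=7 exec 'ADD D, 2'. After: A=-4 B=48 C=0 D=4 ZF=0 PC=8
Step 9: PC=8 exec 'ADD C, 4'. After: A=-4 B=48 C=4 D=4 ZF=0 PC=9
Step 10: PC=9 exec 'ADD A, 6'. After: A=2 B=48 C=4 D=4 ZF=0 PC=10
Step 11: PC=10 exec 'ADD A, 4'. After: A=6 B=48 C=4 D=4 ZF=0 PC=11
Step 12: PC=11 exec 'ADD B, 4'. After: A=6 B=52 C=4 D=4 ZF=0 PC=12
Step 13: PC=12 exec 'HALT'. After: A=6 B=52 C=4 D=4 ZF=0 PC=12 HALTED

Answer: yes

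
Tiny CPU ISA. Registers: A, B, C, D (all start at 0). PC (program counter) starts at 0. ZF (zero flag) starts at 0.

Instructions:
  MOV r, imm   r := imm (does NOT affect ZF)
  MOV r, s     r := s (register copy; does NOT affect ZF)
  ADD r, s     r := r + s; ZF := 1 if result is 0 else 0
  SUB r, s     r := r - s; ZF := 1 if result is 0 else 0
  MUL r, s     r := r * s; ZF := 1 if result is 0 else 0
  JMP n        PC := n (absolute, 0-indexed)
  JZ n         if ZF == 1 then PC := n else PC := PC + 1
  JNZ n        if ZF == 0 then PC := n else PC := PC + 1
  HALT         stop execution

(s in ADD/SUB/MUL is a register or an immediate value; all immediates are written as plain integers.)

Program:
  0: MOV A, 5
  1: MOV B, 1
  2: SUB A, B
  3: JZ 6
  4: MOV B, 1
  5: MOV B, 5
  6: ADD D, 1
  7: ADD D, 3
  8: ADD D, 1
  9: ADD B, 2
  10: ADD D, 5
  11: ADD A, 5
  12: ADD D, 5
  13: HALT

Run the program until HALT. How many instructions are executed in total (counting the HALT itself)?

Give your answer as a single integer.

Step 1: PC=0 exec 'MOV A, 5'. After: A=5 B=0 C=0 D=0 ZF=0 PC=1
Step 2: PC=1 exec 'MOV B, 1'. After: A=5 B=1 C=0 D=0 ZF=0 PC=2
Step 3: PC=2 exec 'SUB A, B'. After: A=4 B=1 C=0 D=0 ZF=0 PC=3
Step 4: PC=3 exec 'JZ 6'. After: A=4 B=1 C=0 D=0 ZF=0 PC=4
Step 5: PC=4 exec 'MOV B, 1'. After: A=4 B=1 C=0 D=0 ZF=0 PC=5
Step 6: PC=5 exec 'MOV B, 5'. After: A=4 B=5 C=0 D=0 ZF=0 PC=6
Step 7: PC=6 exec 'ADD D, 1'. After: A=4 B=5 C=0 D=1 ZF=0 PC=7
Step 8: PC=7 exec 'ADD D, 3'. After: A=4 B=5 C=0 D=4 ZF=0 PC=8
Step 9: PC=8 exec 'ADD D, 1'. After: A=4 B=5 C=0 D=5 ZF=0 PC=9
Step 10: PC=9 exec 'ADD B, 2'. After: A=4 B=7 C=0 D=5 ZF=0 PC=10
Step 11: PC=10 exec 'ADD D, 5'. After: A=4 B=7 C=0 D=10 ZF=0 PC=11
Step 12: PC=11 exec 'ADD A, 5'. After: A=9 B=7 C=0 D=10 ZF=0 PC=12
Step 13: PC=12 exec 'ADD D, 5'. After: A=9 B=7 C=0 D=15 ZF=0 PC=13
Step 14: PC=13 exec 'HALT'. After: A=9 B=7 C=0 D=15 ZF=0 PC=13 HALTED
Total instructions executed: 14

Answer: 14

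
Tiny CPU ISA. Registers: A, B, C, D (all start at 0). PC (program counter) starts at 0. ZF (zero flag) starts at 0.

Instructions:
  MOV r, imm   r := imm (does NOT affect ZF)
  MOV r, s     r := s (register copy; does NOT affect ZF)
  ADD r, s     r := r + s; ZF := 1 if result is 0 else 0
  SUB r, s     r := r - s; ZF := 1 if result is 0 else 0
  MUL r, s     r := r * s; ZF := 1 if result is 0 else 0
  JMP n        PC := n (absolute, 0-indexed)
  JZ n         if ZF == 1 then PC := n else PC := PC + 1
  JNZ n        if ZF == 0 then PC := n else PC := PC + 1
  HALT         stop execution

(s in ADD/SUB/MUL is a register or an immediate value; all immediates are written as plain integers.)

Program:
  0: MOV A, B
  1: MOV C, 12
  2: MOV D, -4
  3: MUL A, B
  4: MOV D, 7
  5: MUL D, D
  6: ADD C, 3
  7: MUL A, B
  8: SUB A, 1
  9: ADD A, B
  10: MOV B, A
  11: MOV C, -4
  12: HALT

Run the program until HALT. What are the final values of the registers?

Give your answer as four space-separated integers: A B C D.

Step 1: PC=0 exec 'MOV A, B'. After: A=0 B=0 C=0 D=0 ZF=0 PC=1
Step 2: PC=1 exec 'MOV C, 12'. After: A=0 B=0 C=12 D=0 ZF=0 PC=2
Step 3: PC=2 exec 'MOV D, -4'. After: A=0 B=0 C=12 D=-4 ZF=0 PC=3
Step 4: PC=3 exec 'MUL A, B'. After: A=0 B=0 C=12 D=-4 ZF=1 PC=4
Step 5: PC=4 exec 'MOV D, 7'. After: A=0 B=0 C=12 D=7 ZF=1 PC=5
Step 6: PC=5 exec 'MUL D, D'. After: A=0 B=0 C=12 D=49 ZF=0 PC=6
Step 7: PC=6 exec 'ADD C, 3'. After: A=0 B=0 C=15 D=49 ZF=0 PC=7
Step 8: PC=7 exec 'MUL A, B'. After: A=0 B=0 C=15 D=49 ZF=1 PC=8
Step 9: PC=8 exec 'SUB A, 1'. After: A=-1 B=0 C=15 D=49 ZF=0 PC=9
Step 10: PC=9 exec 'ADD A, B'. After: A=-1 B=0 C=15 D=49 ZF=0 PC=10
Step 11: PC=10 exec 'MOV B, A'. After: A=-1 B=-1 C=15 D=49 ZF=0 PC=11
Step 12: PC=11 exec 'MOV C, -4'. After: A=-1 B=-1 C=-4 D=49 ZF=0 PC=12
Step 13: PC=12 exec 'HALT'. After: A=-1 B=-1 C=-4 D=49 ZF=0 PC=12 HALTED

Answer: -1 -1 -4 49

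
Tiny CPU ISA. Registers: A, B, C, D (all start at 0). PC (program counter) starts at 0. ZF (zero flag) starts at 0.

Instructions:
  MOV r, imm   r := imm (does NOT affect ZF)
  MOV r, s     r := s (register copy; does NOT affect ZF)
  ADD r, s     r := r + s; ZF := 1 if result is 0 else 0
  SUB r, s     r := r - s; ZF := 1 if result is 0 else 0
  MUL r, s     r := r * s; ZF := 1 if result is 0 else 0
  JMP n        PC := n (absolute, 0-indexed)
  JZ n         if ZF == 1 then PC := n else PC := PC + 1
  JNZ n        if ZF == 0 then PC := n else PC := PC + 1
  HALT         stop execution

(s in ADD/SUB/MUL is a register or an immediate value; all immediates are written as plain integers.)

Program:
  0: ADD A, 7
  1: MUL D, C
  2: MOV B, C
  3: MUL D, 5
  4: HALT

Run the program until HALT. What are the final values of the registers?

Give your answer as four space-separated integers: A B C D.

Step 1: PC=0 exec 'ADD A, 7'. After: A=7 B=0 C=0 D=0 ZF=0 PC=1
Step 2: PC=1 exec 'MUL D, C'. After: A=7 B=0 C=0 D=0 ZF=1 PC=2
Step 3: PC=2 exec 'MOV B, C'. After: A=7 B=0 C=0 D=0 ZF=1 PC=3
Step 4: PC=3 exec 'MUL D, 5'. After: A=7 B=0 C=0 D=0 ZF=1 PC=4
Step 5: PC=4 exec 'HALT'. After: A=7 B=0 C=0 D=0 ZF=1 PC=4 HALTED

Answer: 7 0 0 0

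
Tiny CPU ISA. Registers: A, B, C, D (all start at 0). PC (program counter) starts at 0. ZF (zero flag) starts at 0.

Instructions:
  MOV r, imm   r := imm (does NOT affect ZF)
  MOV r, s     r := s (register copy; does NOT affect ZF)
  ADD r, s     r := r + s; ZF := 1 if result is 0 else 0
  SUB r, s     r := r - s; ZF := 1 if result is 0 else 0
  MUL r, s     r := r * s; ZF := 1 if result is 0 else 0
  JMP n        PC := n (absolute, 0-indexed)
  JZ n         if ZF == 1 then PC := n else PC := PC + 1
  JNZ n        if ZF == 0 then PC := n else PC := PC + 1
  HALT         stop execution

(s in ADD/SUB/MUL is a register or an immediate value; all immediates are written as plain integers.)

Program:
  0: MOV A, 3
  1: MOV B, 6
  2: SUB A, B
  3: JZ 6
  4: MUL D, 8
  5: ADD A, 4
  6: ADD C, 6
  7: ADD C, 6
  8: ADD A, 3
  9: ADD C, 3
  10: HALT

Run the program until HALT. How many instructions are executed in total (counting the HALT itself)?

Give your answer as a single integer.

Step 1: PC=0 exec 'MOV A, 3'. After: A=3 B=0 C=0 D=0 ZF=0 PC=1
Step 2: PC=1 exec 'MOV B, 6'. After: A=3 B=6 C=0 D=0 ZF=0 PC=2
Step 3: PC=2 exec 'SUB A, B'. After: A=-3 B=6 C=0 D=0 ZF=0 PC=3
Step 4: PC=3 exec 'JZ 6'. After: A=-3 B=6 C=0 D=0 ZF=0 PC=4
Step 5: PC=4 exec 'MUL D, 8'. After: A=-3 B=6 C=0 D=0 ZF=1 PC=5
Step 6: PC=5 exec 'ADD A, 4'. After: A=1 B=6 C=0 D=0 ZF=0 PC=6
Step 7: PC=6 exec 'ADD C, 6'. After: A=1 B=6 C=6 D=0 ZF=0 PC=7
Step 8: PC=7 exec 'ADD C, 6'. After: A=1 B=6 C=12 D=0 ZF=0 PC=8
Step 9: PC=8 exec 'ADD A, 3'. After: A=4 B=6 C=12 D=0 ZF=0 PC=9
Step 10: PC=9 exec 'ADD C, 3'. After: A=4 B=6 C=15 D=0 ZF=0 PC=10
Step 11: PC=10 exec 'HALT'. After: A=4 B=6 C=15 D=0 ZF=0 PC=10 HALTED
Total instructions executed: 11

Answer: 11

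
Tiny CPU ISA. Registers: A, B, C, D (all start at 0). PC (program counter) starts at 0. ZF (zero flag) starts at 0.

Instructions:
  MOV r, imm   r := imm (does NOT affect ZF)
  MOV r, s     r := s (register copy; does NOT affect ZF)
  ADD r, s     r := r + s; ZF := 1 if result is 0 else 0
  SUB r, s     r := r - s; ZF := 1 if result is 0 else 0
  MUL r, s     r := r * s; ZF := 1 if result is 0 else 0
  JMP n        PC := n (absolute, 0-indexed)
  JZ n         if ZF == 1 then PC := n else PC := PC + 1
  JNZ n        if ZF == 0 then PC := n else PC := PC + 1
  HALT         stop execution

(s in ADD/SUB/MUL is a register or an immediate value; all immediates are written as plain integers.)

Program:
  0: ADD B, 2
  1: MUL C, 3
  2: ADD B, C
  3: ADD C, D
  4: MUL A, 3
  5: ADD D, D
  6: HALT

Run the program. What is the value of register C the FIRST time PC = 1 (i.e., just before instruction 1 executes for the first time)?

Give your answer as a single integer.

Step 1: PC=0 exec 'ADD B, 2'. After: A=0 B=2 C=0 D=0 ZF=0 PC=1
First time PC=1: C=0

0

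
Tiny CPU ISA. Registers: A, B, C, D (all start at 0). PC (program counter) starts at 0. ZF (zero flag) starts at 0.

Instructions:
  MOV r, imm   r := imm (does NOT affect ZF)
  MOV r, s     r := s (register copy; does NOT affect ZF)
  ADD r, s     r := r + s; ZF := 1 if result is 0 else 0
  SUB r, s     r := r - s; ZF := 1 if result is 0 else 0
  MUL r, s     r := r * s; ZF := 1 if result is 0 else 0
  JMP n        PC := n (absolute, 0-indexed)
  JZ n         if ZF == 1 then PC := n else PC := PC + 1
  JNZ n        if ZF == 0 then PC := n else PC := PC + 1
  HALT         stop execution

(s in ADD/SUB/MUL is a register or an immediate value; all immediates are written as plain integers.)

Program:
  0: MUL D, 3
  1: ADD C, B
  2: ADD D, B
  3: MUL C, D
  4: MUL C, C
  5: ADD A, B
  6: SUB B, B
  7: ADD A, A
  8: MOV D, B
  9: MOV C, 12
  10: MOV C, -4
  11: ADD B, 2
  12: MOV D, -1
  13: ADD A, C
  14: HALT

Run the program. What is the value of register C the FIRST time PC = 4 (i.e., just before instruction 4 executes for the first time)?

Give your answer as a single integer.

Step 1: PC=0 exec 'MUL D, 3'. After: A=0 B=0 C=0 D=0 ZF=1 PC=1
Step 2: PC=1 exec 'ADD C, B'. After: A=0 B=0 C=0 D=0 ZF=1 PC=2
Step 3: PC=2 exec 'ADD D, B'. After: A=0 B=0 C=0 D=0 ZF=1 PC=3
Step 4: PC=3 exec 'MUL C, D'. After: A=0 B=0 C=0 D=0 ZF=1 PC=4
First time PC=4: C=0

0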